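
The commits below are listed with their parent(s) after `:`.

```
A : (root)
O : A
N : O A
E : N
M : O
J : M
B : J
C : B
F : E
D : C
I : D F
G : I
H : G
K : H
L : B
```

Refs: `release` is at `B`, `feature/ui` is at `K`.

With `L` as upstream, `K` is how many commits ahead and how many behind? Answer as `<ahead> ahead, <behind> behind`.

9 ahead, 1 behind

Reachable from K: {A, B, C, D, E, F, G, H, I, J, K, M, N, O}.
Reachable from L: {A, B, J, L, M, O}.
Only in K's history (ahead): {C, D, E, F, G, H, I, K, N} — 9.
Only in L's history (behind): {L} — 1.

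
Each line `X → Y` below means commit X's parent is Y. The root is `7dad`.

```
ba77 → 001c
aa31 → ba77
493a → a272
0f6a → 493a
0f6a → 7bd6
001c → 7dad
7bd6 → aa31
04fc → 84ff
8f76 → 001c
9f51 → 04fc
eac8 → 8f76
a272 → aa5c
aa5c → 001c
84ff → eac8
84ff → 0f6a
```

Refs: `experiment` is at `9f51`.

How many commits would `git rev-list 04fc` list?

Walking parent pointers from 04fc: reachable set = {001c, 04fc, 0f6a, 493a, 7bd6, 7dad, 84ff, 8f76, a272, aa31, aa5c, ba77, eac8}.
That is 13 commits.

13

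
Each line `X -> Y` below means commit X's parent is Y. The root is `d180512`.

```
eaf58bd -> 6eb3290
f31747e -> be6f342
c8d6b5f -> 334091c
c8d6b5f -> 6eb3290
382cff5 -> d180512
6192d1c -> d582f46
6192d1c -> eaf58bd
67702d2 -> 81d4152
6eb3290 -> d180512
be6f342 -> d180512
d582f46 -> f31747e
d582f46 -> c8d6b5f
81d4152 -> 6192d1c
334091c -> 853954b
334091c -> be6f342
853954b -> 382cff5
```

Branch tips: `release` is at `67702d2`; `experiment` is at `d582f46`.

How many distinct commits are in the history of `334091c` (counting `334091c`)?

Walking parent pointers from 334091c: reachable set = {334091c, 382cff5, 853954b, be6f342, d180512}.
That is 5 commits.

5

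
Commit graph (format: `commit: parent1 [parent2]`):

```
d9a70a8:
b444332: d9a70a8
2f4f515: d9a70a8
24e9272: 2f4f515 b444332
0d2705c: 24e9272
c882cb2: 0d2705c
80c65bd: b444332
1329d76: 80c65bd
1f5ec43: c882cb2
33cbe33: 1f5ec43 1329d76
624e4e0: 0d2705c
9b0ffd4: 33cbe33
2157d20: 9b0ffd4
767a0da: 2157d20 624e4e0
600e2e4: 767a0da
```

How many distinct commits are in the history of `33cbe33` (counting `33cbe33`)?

10

Walking parent pointers from 33cbe33: reachable set = {0d2705c, 1329d76, 1f5ec43, 24e9272, 2f4f515, 33cbe33, 80c65bd, b444332, c882cb2, d9a70a8}.
That is 10 commits.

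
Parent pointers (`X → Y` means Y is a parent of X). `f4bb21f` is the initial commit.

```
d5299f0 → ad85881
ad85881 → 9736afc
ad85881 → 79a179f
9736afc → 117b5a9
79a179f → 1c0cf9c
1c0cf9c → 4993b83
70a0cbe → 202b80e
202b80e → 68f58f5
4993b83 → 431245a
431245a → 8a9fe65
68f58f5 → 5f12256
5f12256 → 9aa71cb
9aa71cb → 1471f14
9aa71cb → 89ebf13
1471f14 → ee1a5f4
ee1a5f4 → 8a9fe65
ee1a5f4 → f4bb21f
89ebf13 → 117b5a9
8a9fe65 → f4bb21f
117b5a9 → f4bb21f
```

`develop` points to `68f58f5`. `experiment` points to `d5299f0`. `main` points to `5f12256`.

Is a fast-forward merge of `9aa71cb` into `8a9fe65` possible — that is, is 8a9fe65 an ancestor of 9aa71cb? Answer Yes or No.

A fast-forward from 8a9fe65 to 9aa71cb is possible iff 8a9fe65 is an ancestor of 9aa71cb.
Ancestors of 9aa71cb: {117b5a9, 1471f14, 89ebf13, 8a9fe65, 9aa71cb, ee1a5f4, f4bb21f}.
8a9fe65 is among them, so fast-forward is possible.

Yes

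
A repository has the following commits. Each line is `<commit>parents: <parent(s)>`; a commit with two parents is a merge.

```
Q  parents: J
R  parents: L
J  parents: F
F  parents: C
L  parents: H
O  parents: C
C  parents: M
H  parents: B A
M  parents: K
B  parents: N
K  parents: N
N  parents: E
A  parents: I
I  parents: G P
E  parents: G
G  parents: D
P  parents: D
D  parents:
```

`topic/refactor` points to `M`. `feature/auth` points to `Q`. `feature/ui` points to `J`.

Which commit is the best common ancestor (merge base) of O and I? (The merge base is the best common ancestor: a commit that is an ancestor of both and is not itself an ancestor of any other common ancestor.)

G

Ancestors of O: {C, D, E, G, K, M, N, O}.
Ancestors of I: {D, G, I, P}.
Common ancestors: {D, G}.
Among these, G is not an ancestor of any other common ancestor — it is the merge base.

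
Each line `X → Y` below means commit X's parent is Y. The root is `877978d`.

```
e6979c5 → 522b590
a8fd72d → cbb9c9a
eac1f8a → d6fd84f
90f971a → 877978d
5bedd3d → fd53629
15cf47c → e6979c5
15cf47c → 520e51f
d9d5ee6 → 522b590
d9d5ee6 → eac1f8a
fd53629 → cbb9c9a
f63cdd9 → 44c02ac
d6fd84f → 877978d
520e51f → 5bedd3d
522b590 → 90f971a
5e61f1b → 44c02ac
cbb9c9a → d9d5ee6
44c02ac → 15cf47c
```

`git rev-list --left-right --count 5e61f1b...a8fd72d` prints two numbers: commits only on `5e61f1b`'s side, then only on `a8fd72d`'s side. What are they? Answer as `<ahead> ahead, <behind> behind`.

7 ahead, 1 behind

Reachable from 5e61f1b: {15cf47c, 44c02ac, 520e51f, 522b590, 5bedd3d, 5e61f1b, 877978d, 90f971a, cbb9c9a, d6fd84f, d9d5ee6, e6979c5, eac1f8a, fd53629}.
Reachable from a8fd72d: {522b590, 877978d, 90f971a, a8fd72d, cbb9c9a, d6fd84f, d9d5ee6, eac1f8a}.
Only in 5e61f1b's history (ahead): {15cf47c, 44c02ac, 520e51f, 5bedd3d, 5e61f1b, e6979c5, fd53629} — 7.
Only in a8fd72d's history (behind): {a8fd72d} — 1.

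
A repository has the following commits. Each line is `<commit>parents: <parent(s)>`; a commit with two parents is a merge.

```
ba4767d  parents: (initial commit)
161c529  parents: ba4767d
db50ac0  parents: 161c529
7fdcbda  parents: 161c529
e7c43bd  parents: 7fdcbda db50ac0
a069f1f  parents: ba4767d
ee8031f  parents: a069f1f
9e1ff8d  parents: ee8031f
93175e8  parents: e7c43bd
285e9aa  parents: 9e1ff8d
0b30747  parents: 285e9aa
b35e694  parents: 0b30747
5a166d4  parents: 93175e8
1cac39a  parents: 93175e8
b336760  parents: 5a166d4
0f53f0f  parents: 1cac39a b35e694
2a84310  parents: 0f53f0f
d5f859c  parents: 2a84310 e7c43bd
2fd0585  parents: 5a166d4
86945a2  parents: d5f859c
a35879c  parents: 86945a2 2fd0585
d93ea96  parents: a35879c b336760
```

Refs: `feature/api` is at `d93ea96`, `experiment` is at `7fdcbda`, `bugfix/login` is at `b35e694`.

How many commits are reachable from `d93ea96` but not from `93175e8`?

Reachable from d93ea96: {0b30747, 0f53f0f, 161c529, 1cac39a, 285e9aa, 2a84310, 2fd0585, 5a166d4, 7fdcbda, 86945a2, 93175e8, 9e1ff8d, a069f1f, a35879c, b336760, b35e694, ba4767d, d5f859c, d93ea96, db50ac0, e7c43bd, ee8031f}.
Reachable from 93175e8: {161c529, 7fdcbda, 93175e8, ba4767d, db50ac0, e7c43bd}.
In d93ea96's history but not 93175e8's: {0b30747, 0f53f0f, 1cac39a, 285e9aa, 2a84310, 2fd0585, 5a166d4, 86945a2, 9e1ff8d, a069f1f, a35879c, b336760, b35e694, d5f859c, d93ea96, ee8031f} — 16 commits.

16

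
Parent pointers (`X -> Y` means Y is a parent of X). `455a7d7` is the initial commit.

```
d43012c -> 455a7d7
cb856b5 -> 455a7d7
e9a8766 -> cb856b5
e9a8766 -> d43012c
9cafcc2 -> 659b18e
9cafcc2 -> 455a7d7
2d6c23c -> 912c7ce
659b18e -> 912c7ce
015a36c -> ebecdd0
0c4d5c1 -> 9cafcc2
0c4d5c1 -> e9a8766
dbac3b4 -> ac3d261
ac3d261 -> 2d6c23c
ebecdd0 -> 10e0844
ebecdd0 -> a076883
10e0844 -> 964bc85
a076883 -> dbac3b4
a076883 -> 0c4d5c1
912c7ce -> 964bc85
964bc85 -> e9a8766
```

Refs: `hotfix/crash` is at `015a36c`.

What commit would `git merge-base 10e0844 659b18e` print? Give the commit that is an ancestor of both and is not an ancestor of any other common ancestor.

Ancestors of 10e0844: {10e0844, 455a7d7, 964bc85, cb856b5, d43012c, e9a8766}.
Ancestors of 659b18e: {455a7d7, 659b18e, 912c7ce, 964bc85, cb856b5, d43012c, e9a8766}.
Common ancestors: {455a7d7, 964bc85, cb856b5, d43012c, e9a8766}.
Among these, 964bc85 is not an ancestor of any other common ancestor — it is the merge base.

964bc85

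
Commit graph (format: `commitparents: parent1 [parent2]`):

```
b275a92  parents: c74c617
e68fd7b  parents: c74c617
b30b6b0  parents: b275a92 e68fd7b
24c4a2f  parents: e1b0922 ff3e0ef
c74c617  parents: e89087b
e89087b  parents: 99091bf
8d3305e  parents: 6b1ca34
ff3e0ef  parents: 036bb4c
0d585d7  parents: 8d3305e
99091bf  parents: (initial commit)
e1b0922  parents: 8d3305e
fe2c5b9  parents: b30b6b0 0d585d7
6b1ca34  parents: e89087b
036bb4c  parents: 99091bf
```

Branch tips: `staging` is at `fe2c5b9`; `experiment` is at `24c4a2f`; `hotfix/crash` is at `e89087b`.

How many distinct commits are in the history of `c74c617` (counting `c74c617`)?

3

Walking parent pointers from c74c617: reachable set = {99091bf, c74c617, e89087b}.
That is 3 commits.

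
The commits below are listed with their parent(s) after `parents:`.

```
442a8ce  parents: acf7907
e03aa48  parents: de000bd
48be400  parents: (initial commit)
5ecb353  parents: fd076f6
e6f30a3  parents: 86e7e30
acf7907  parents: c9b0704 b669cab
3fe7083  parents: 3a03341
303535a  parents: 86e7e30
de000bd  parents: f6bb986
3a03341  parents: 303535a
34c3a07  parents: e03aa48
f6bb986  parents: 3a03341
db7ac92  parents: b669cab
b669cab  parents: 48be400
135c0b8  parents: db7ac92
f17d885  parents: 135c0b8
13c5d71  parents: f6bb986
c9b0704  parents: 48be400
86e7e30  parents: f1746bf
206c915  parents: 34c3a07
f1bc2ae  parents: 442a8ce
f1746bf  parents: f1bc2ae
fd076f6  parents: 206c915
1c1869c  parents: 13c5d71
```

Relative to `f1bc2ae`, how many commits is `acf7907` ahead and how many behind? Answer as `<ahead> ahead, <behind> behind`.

Reachable from acf7907: {48be400, acf7907, b669cab, c9b0704}.
Reachable from f1bc2ae: {442a8ce, 48be400, acf7907, b669cab, c9b0704, f1bc2ae}.
Only in acf7907's history (ahead): {} — 0.
Only in f1bc2ae's history (behind): {442a8ce, f1bc2ae} — 2.

0 ahead, 2 behind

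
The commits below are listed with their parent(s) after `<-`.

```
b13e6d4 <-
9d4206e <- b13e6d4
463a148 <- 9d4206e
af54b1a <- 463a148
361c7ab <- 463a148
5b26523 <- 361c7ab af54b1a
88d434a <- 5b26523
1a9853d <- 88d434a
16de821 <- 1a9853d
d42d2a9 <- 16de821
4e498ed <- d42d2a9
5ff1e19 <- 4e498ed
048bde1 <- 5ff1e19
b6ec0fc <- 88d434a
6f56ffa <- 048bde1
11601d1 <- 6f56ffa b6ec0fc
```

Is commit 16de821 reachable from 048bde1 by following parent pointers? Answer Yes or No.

Yes

Ancestors of 048bde1 (commits reachable by following parents): {048bde1, 16de821, 1a9853d, 361c7ab, 463a148, 4e498ed, 5b26523, 5ff1e19, 88d434a, 9d4206e, af54b1a, b13e6d4, d42d2a9}.
16de821 is in that set, so it is an ancestor of 048bde1.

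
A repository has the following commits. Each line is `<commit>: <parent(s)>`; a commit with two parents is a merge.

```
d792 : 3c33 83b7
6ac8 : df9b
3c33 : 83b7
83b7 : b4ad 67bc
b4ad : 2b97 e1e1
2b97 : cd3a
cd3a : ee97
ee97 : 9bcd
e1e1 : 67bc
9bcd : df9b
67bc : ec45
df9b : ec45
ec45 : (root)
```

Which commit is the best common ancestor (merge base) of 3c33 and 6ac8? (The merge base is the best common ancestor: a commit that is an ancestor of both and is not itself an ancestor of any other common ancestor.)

Ancestors of 3c33: {2b97, 3c33, 67bc, 83b7, 9bcd, b4ad, cd3a, df9b, e1e1, ec45, ee97}.
Ancestors of 6ac8: {6ac8, df9b, ec45}.
Common ancestors: {df9b, ec45}.
Among these, df9b is not an ancestor of any other common ancestor — it is the merge base.

df9b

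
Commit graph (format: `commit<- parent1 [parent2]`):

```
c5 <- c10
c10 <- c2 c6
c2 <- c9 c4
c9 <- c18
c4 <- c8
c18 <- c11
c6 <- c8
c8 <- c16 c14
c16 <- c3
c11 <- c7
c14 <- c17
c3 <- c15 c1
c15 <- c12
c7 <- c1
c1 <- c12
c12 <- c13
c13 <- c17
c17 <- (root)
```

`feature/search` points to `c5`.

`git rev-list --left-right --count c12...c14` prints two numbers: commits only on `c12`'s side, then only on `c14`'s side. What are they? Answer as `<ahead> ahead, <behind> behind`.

2 ahead, 1 behind

Reachable from c12: {c12, c13, c17}.
Reachable from c14: {c14, c17}.
Only in c12's history (ahead): {c12, c13} — 2.
Only in c14's history (behind): {c14} — 1.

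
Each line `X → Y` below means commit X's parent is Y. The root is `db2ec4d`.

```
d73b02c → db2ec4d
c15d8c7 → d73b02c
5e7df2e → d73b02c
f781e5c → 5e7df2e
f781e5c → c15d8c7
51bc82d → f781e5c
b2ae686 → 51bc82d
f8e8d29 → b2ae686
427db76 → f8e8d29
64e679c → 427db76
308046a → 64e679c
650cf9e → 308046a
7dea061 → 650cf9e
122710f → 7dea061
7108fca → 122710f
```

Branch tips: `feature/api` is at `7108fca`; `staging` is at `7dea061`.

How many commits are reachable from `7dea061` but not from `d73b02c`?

11

Reachable from 7dea061: {308046a, 427db76, 51bc82d, 5e7df2e, 64e679c, 650cf9e, 7dea061, b2ae686, c15d8c7, d73b02c, db2ec4d, f781e5c, f8e8d29}.
Reachable from d73b02c: {d73b02c, db2ec4d}.
In 7dea061's history but not d73b02c's: {308046a, 427db76, 51bc82d, 5e7df2e, 64e679c, 650cf9e, 7dea061, b2ae686, c15d8c7, f781e5c, f8e8d29} — 11 commits.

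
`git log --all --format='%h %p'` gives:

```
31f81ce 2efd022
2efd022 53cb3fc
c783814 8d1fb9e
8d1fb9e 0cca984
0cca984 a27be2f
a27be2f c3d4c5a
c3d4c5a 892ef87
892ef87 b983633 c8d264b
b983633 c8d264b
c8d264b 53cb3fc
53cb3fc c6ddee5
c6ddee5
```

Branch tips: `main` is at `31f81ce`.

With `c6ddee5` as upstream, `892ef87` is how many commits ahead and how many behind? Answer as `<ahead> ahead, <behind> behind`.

Reachable from 892ef87: {53cb3fc, 892ef87, b983633, c6ddee5, c8d264b}.
Reachable from c6ddee5: {c6ddee5}.
Only in 892ef87's history (ahead): {53cb3fc, 892ef87, b983633, c8d264b} — 4.
Only in c6ddee5's history (behind): {} — 0.

4 ahead, 0 behind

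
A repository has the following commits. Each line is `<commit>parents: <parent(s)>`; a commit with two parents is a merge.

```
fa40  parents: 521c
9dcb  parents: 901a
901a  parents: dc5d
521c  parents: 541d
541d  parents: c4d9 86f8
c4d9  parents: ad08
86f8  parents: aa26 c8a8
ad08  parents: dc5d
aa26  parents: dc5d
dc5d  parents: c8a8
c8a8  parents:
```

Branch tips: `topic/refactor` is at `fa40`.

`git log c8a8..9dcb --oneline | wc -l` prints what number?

Reachable from 9dcb: {901a, 9dcb, c8a8, dc5d}.
Reachable from c8a8: {c8a8}.
In 9dcb's history but not c8a8's: {901a, 9dcb, dc5d} — 3 commits.

3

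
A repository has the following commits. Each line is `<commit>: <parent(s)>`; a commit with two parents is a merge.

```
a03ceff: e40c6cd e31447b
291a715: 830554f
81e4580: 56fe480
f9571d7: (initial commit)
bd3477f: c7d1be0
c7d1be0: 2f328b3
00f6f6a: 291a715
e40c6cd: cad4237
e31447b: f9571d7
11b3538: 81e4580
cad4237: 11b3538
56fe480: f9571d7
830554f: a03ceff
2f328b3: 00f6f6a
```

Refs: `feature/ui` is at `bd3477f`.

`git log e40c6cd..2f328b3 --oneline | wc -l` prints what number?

Reachable from 2f328b3: {00f6f6a, 11b3538, 291a715, 2f328b3, 56fe480, 81e4580, 830554f, a03ceff, cad4237, e31447b, e40c6cd, f9571d7}.
Reachable from e40c6cd: {11b3538, 56fe480, 81e4580, cad4237, e40c6cd, f9571d7}.
In 2f328b3's history but not e40c6cd's: {00f6f6a, 291a715, 2f328b3, 830554f, a03ceff, e31447b} — 6 commits.

6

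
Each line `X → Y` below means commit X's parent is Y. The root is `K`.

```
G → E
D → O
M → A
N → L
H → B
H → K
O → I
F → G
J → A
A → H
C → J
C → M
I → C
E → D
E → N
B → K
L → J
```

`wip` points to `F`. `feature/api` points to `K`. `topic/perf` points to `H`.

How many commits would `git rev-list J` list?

5

Walking parent pointers from J: reachable set = {A, B, H, J, K}.
That is 5 commits.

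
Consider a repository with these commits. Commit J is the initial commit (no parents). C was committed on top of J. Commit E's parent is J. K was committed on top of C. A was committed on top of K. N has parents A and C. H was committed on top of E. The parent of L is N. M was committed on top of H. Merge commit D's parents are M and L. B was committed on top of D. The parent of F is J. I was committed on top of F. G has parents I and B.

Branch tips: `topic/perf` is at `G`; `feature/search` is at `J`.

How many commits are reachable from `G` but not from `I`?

11

Reachable from G: {A, B, C, D, E, F, G, H, I, J, K, L, M, N}.
Reachable from I: {F, I, J}.
In G's history but not I's: {A, B, C, D, E, G, H, K, L, M, N} — 11 commits.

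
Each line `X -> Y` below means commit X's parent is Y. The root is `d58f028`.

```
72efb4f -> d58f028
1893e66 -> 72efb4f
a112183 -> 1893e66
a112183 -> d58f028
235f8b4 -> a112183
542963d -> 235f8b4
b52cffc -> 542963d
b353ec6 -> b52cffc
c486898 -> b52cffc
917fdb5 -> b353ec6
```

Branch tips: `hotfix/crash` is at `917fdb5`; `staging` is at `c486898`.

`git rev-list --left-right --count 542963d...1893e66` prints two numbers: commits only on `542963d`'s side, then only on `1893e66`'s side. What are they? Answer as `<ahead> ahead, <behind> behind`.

3 ahead, 0 behind

Reachable from 542963d: {1893e66, 235f8b4, 542963d, 72efb4f, a112183, d58f028}.
Reachable from 1893e66: {1893e66, 72efb4f, d58f028}.
Only in 542963d's history (ahead): {235f8b4, 542963d, a112183} — 3.
Only in 1893e66's history (behind): {} — 0.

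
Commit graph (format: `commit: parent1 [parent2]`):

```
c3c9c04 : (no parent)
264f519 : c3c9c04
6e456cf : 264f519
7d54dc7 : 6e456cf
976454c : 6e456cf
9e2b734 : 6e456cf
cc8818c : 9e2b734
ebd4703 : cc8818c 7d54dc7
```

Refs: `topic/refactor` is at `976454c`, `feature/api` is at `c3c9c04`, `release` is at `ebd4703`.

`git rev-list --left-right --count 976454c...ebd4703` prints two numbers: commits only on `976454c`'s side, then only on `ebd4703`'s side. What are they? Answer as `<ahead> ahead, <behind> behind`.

Reachable from 976454c: {264f519, 6e456cf, 976454c, c3c9c04}.
Reachable from ebd4703: {264f519, 6e456cf, 7d54dc7, 9e2b734, c3c9c04, cc8818c, ebd4703}.
Only in 976454c's history (ahead): {976454c} — 1.
Only in ebd4703's history (behind): {7d54dc7, 9e2b734, cc8818c, ebd4703} — 4.

1 ahead, 4 behind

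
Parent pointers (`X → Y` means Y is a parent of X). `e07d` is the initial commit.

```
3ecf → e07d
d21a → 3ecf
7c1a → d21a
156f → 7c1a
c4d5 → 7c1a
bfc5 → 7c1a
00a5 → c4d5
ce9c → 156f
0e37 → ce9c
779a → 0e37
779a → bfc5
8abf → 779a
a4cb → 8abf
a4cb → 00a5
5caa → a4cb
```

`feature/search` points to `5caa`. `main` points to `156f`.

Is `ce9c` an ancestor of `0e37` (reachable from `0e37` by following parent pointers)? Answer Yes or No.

Ancestors of 0e37 (commits reachable by following parents): {0e37, 156f, 3ecf, 7c1a, ce9c, d21a, e07d}.
ce9c is in that set, so it is an ancestor of 0e37.

Yes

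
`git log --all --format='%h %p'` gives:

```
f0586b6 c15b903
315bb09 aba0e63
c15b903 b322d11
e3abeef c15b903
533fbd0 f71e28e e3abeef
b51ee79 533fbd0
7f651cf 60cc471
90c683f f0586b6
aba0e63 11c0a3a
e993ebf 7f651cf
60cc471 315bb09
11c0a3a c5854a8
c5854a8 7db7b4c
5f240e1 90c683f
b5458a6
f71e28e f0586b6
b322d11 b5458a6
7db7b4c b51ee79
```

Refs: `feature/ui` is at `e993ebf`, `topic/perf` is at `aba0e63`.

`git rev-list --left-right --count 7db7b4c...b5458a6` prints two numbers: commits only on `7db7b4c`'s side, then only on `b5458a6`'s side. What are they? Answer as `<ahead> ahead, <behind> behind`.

8 ahead, 0 behind

Reachable from 7db7b4c: {533fbd0, 7db7b4c, b322d11, b51ee79, b5458a6, c15b903, e3abeef, f0586b6, f71e28e}.
Reachable from b5458a6: {b5458a6}.
Only in 7db7b4c's history (ahead): {533fbd0, 7db7b4c, b322d11, b51ee79, c15b903, e3abeef, f0586b6, f71e28e} — 8.
Only in b5458a6's history (behind): {} — 0.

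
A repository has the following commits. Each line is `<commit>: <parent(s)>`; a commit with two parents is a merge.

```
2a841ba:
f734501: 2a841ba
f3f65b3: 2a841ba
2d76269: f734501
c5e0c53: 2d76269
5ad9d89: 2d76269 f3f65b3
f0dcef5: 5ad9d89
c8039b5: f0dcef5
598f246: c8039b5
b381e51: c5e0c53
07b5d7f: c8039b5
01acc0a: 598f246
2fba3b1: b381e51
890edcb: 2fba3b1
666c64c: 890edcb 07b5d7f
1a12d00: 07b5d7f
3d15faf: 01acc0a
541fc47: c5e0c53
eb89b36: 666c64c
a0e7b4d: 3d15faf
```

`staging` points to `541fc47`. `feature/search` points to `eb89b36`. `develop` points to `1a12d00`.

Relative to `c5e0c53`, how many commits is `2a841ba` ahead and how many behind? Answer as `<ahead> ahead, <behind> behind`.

Reachable from 2a841ba: {2a841ba}.
Reachable from c5e0c53: {2a841ba, 2d76269, c5e0c53, f734501}.
Only in 2a841ba's history (ahead): {} — 0.
Only in c5e0c53's history (behind): {2d76269, c5e0c53, f734501} — 3.

0 ahead, 3 behind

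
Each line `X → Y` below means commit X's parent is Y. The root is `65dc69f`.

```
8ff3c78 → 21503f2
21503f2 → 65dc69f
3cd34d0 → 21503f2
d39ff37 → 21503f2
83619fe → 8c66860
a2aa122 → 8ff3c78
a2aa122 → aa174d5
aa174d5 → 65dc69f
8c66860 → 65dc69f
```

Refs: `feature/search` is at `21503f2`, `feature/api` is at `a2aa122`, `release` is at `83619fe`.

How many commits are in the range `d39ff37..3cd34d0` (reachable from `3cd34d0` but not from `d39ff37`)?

Reachable from 3cd34d0: {21503f2, 3cd34d0, 65dc69f}.
Reachable from d39ff37: {21503f2, 65dc69f, d39ff37}.
In 3cd34d0's history but not d39ff37's: {3cd34d0} — 1 commit.

1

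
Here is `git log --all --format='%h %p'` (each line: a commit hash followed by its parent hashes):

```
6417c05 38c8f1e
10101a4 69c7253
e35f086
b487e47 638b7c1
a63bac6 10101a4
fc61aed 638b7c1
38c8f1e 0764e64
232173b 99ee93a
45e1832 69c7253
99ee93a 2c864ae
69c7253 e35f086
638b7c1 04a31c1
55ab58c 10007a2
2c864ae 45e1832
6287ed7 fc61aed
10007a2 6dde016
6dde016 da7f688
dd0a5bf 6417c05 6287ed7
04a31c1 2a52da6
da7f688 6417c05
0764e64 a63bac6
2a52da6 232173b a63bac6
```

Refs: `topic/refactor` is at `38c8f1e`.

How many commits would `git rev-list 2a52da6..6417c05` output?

Reachable from 6417c05: {0764e64, 10101a4, 38c8f1e, 6417c05, 69c7253, a63bac6, e35f086}.
Reachable from 2a52da6: {10101a4, 232173b, 2a52da6, 2c864ae, 45e1832, 69c7253, 99ee93a, a63bac6, e35f086}.
In 6417c05's history but not 2a52da6's: {0764e64, 38c8f1e, 6417c05} — 3 commits.

3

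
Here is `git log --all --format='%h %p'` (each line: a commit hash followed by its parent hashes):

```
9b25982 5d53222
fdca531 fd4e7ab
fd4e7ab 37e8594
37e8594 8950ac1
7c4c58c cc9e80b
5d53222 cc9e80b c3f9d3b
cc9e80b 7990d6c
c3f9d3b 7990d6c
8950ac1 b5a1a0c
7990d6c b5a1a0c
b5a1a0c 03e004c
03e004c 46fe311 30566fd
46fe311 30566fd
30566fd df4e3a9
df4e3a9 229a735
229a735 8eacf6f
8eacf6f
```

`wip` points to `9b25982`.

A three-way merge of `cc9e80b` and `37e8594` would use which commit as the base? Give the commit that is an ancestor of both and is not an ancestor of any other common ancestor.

b5a1a0c

Ancestors of cc9e80b: {03e004c, 229a735, 30566fd, 46fe311, 7990d6c, 8eacf6f, b5a1a0c, cc9e80b, df4e3a9}.
Ancestors of 37e8594: {03e004c, 229a735, 30566fd, 37e8594, 46fe311, 8950ac1, 8eacf6f, b5a1a0c, df4e3a9}.
Common ancestors: {03e004c, 229a735, 30566fd, 46fe311, 8eacf6f, b5a1a0c, df4e3a9}.
Among these, b5a1a0c is not an ancestor of any other common ancestor — it is the merge base.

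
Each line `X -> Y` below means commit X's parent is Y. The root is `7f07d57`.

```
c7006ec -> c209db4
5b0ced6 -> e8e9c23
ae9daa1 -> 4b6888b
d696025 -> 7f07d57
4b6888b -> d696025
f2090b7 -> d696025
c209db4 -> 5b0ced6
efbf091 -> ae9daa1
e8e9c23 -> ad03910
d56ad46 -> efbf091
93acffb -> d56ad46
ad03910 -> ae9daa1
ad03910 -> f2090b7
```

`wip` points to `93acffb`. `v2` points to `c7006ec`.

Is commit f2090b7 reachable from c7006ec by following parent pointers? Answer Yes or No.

Yes

Ancestors of c7006ec (commits reachable by following parents): {4b6888b, 5b0ced6, 7f07d57, ad03910, ae9daa1, c209db4, c7006ec, d696025, e8e9c23, f2090b7}.
f2090b7 is in that set, so it is an ancestor of c7006ec.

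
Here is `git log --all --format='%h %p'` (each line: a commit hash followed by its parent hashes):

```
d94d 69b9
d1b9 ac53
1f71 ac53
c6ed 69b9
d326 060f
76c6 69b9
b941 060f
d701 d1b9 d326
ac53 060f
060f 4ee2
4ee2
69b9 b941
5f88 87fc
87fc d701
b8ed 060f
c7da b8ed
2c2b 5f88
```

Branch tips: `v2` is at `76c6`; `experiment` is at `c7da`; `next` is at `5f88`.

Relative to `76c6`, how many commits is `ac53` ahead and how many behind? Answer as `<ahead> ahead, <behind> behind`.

1 ahead, 3 behind

Reachable from ac53: {060f, 4ee2, ac53}.
Reachable from 76c6: {060f, 4ee2, 69b9, 76c6, b941}.
Only in ac53's history (ahead): {ac53} — 1.
Only in 76c6's history (behind): {69b9, 76c6, b941} — 3.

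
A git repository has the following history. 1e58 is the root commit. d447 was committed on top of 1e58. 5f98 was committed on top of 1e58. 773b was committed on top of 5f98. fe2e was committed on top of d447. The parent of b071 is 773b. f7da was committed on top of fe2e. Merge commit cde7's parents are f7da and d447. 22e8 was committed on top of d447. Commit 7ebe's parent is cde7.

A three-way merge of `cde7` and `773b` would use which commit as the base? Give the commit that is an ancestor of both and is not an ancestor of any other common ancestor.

1e58

Ancestors of cde7: {1e58, cde7, d447, f7da, fe2e}.
Ancestors of 773b: {1e58, 5f98, 773b}.
Common ancestors: {1e58}.
The only common ancestor is 1e58, so it is the merge base.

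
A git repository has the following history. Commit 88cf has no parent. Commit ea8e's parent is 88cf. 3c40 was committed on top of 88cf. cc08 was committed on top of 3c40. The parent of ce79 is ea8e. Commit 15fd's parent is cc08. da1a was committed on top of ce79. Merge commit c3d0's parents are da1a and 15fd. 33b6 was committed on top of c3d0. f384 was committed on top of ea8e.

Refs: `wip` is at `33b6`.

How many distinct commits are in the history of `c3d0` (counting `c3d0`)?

Walking parent pointers from c3d0: reachable set = {15fd, 3c40, 88cf, c3d0, cc08, ce79, da1a, ea8e}.
That is 8 commits.

8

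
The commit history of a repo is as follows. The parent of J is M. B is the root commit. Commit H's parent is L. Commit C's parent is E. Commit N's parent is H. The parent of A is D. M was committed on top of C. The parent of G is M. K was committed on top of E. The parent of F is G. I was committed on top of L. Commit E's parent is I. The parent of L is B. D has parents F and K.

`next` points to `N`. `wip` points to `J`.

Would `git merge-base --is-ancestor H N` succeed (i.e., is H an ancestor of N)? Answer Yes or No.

Yes

Ancestors of N (commits reachable by following parents): {B, H, L, N}.
H is in that set, so it is an ancestor of N.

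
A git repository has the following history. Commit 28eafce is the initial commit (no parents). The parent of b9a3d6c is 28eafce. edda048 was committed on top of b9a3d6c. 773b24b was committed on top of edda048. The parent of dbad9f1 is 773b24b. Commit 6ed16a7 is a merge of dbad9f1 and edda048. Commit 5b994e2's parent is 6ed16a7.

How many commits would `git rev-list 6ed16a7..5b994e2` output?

Reachable from 5b994e2: {28eafce, 5b994e2, 6ed16a7, 773b24b, b9a3d6c, dbad9f1, edda048}.
Reachable from 6ed16a7: {28eafce, 6ed16a7, 773b24b, b9a3d6c, dbad9f1, edda048}.
In 5b994e2's history but not 6ed16a7's: {5b994e2} — 1 commit.

1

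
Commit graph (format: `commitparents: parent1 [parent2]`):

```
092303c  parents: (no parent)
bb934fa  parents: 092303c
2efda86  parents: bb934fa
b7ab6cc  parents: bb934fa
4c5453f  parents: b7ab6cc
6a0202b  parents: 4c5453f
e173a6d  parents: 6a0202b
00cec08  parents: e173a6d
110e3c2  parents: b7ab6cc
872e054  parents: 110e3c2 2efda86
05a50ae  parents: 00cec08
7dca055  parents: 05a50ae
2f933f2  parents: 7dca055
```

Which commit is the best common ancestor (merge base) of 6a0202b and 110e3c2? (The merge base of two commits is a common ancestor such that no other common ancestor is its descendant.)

b7ab6cc

Ancestors of 6a0202b: {092303c, 4c5453f, 6a0202b, b7ab6cc, bb934fa}.
Ancestors of 110e3c2: {092303c, 110e3c2, b7ab6cc, bb934fa}.
Common ancestors: {092303c, b7ab6cc, bb934fa}.
Among these, b7ab6cc is not an ancestor of any other common ancestor — it is the merge base.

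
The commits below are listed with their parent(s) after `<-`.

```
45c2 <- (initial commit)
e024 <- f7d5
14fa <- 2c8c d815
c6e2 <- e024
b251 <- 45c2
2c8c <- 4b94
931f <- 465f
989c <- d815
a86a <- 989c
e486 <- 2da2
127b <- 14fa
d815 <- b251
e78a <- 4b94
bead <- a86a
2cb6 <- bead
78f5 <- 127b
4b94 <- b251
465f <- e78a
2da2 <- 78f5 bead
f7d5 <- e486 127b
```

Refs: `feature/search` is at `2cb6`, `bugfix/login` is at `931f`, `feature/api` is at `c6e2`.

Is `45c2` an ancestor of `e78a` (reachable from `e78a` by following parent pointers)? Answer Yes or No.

Yes

Ancestors of e78a (commits reachable by following parents): {45c2, 4b94, b251, e78a}.
45c2 is in that set, so it is an ancestor of e78a.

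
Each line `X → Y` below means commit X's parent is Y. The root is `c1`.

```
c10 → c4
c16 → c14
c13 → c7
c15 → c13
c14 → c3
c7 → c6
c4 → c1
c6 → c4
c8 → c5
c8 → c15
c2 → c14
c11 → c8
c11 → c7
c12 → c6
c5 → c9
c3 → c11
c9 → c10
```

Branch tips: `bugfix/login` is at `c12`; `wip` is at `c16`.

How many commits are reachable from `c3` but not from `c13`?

7

Reachable from c3: {c1, c10, c11, c13, c15, c3, c4, c5, c6, c7, c8, c9}.
Reachable from c13: {c1, c13, c4, c6, c7}.
In c3's history but not c13's: {c10, c11, c15, c3, c5, c8, c9} — 7 commits.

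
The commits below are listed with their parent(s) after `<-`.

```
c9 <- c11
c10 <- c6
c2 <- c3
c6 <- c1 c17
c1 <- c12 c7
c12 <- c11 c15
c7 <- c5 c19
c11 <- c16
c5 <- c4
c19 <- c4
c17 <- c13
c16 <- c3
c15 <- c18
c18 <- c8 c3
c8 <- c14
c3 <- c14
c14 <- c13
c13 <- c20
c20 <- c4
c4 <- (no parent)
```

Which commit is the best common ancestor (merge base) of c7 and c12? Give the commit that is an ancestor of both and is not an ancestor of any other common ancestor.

Ancestors of c7: {c19, c4, c5, c7}.
Ancestors of c12: {c11, c12, c13, c14, c15, c16, c18, c20, c3, c4, c8}.
Common ancestors: {c4}.
The only common ancestor is c4, so it is the merge base.

c4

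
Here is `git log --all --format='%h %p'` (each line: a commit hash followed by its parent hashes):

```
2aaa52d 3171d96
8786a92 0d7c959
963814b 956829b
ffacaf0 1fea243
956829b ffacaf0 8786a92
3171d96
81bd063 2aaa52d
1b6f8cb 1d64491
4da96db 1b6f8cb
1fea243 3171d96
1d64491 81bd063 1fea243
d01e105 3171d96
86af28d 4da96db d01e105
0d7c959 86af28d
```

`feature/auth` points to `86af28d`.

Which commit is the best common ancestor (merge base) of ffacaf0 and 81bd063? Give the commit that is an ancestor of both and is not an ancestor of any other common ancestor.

3171d96

Ancestors of ffacaf0: {1fea243, 3171d96, ffacaf0}.
Ancestors of 81bd063: {2aaa52d, 3171d96, 81bd063}.
Common ancestors: {3171d96}.
The only common ancestor is 3171d96, so it is the merge base.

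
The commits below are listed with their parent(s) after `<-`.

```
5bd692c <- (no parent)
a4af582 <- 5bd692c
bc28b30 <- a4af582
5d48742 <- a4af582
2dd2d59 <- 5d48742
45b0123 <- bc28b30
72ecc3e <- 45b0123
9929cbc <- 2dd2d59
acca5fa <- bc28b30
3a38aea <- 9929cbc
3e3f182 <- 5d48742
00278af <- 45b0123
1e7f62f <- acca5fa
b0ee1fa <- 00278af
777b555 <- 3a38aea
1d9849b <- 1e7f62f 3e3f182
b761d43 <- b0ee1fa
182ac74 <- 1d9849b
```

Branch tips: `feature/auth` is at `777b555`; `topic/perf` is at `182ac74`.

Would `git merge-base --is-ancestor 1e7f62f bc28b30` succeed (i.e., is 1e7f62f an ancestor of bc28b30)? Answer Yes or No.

No

Ancestors of bc28b30: {5bd692c, a4af582, bc28b30}.
1e7f62f is not in that set, so it is not an ancestor of bc28b30.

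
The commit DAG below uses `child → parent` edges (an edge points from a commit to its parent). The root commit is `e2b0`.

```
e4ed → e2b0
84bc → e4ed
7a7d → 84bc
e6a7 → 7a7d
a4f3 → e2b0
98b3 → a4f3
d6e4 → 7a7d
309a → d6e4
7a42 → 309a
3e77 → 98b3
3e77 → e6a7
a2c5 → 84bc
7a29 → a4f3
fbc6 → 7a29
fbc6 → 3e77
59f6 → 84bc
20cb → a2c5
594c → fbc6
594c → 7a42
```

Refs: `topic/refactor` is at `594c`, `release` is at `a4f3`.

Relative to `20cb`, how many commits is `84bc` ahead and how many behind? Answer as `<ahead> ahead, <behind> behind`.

0 ahead, 2 behind

Reachable from 84bc: {84bc, e2b0, e4ed}.
Reachable from 20cb: {20cb, 84bc, a2c5, e2b0, e4ed}.
Only in 84bc's history (ahead): {} — 0.
Only in 20cb's history (behind): {20cb, a2c5} — 2.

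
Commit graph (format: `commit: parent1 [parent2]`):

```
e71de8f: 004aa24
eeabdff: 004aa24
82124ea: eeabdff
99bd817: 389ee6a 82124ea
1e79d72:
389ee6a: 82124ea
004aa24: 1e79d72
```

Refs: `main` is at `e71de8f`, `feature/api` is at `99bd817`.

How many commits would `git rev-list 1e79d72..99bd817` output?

Reachable from 99bd817: {004aa24, 1e79d72, 389ee6a, 82124ea, 99bd817, eeabdff}.
Reachable from 1e79d72: {1e79d72}.
In 99bd817's history but not 1e79d72's: {004aa24, 389ee6a, 82124ea, 99bd817, eeabdff} — 5 commits.

5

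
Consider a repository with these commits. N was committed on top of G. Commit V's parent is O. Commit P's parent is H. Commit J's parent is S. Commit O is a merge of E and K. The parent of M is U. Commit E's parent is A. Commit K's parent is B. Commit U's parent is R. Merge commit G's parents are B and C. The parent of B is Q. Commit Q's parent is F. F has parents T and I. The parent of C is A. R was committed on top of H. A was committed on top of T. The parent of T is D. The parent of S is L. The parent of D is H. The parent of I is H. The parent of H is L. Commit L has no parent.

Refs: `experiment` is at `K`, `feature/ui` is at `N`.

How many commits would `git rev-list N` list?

Walking parent pointers from N: reachable set = {A, B, C, D, F, G, H, I, L, N, Q, T}.
That is 12 commits.

12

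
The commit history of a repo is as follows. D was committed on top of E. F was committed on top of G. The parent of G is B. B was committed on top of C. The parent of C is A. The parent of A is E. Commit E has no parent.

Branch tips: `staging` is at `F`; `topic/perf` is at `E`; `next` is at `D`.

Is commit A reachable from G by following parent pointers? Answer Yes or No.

Ancestors of G (commits reachable by following parents): {A, B, C, E, G}.
A is in that set, so it is an ancestor of G.

Yes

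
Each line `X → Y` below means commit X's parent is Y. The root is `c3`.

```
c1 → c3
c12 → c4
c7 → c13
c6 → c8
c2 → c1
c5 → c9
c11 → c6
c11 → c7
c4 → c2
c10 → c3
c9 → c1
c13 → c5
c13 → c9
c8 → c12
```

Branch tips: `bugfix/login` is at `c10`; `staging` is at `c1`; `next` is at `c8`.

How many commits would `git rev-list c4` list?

Walking parent pointers from c4: reachable set = {c1, c2, c3, c4}.
That is 4 commits.

4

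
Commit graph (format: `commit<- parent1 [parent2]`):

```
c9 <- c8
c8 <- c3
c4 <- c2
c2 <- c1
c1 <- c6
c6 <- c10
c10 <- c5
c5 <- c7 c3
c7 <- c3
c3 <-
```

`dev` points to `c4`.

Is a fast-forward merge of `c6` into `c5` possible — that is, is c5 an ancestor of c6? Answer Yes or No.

Yes

A fast-forward from c5 to c6 is possible iff c5 is an ancestor of c6.
Ancestors of c6: {c10, c3, c5, c6, c7}.
c5 is among them, so fast-forward is possible.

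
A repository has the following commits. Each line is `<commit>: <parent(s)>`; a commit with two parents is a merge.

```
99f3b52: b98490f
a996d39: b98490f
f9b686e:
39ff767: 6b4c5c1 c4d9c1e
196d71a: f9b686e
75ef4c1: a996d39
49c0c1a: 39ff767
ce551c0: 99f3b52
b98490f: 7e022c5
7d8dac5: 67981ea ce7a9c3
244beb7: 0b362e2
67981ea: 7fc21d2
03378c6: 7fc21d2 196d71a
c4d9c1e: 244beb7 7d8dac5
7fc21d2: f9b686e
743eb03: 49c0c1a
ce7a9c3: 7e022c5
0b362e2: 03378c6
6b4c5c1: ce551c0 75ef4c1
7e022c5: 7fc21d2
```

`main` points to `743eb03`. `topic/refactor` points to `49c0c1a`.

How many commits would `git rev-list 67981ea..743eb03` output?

Reachable from 743eb03: {03378c6, 0b362e2, 196d71a, 244beb7, 39ff767, 49c0c1a, 67981ea, 6b4c5c1, 743eb03, 75ef4c1, 7d8dac5, 7e022c5, 7fc21d2, 99f3b52, a996d39, b98490f, c4d9c1e, ce551c0, ce7a9c3, f9b686e}.
Reachable from 67981ea: {67981ea, 7fc21d2, f9b686e}.
In 743eb03's history but not 67981ea's: {03378c6, 0b362e2, 196d71a, 244beb7, 39ff767, 49c0c1a, 6b4c5c1, 743eb03, 75ef4c1, 7d8dac5, 7e022c5, 99f3b52, a996d39, b98490f, c4d9c1e, ce551c0, ce7a9c3} — 17 commits.

17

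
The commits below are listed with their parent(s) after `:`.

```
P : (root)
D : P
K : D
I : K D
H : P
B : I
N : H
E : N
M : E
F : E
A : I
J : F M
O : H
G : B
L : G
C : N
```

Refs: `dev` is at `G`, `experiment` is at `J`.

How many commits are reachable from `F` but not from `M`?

Reachable from F: {E, F, H, N, P}.
Reachable from M: {E, H, M, N, P}.
In F's history but not M's: {F} — 1 commit.

1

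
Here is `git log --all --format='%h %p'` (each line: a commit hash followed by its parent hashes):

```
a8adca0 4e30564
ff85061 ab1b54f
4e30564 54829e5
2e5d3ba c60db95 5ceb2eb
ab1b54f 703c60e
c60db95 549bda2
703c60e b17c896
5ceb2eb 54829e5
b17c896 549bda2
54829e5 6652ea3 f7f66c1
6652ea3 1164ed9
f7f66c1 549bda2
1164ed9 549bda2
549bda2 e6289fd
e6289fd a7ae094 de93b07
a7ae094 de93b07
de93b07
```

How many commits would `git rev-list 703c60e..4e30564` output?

5

Reachable from 4e30564: {1164ed9, 4e30564, 54829e5, 549bda2, 6652ea3, a7ae094, de93b07, e6289fd, f7f66c1}.
Reachable from 703c60e: {549bda2, 703c60e, a7ae094, b17c896, de93b07, e6289fd}.
In 4e30564's history but not 703c60e's: {1164ed9, 4e30564, 54829e5, 6652ea3, f7f66c1} — 5 commits.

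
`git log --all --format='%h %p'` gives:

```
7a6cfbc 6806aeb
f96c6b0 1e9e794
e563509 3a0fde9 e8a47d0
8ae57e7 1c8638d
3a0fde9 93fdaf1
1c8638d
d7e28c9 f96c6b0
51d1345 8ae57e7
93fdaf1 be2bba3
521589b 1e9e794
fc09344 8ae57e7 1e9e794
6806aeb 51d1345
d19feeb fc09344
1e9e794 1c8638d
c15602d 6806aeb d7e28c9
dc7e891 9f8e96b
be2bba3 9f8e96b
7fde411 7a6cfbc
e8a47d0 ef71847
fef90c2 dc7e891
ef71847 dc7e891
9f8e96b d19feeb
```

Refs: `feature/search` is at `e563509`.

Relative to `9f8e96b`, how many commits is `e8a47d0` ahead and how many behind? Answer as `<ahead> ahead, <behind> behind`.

3 ahead, 0 behind

Reachable from e8a47d0: {1c8638d, 1e9e794, 8ae57e7, 9f8e96b, d19feeb, dc7e891, e8a47d0, ef71847, fc09344}.
Reachable from 9f8e96b: {1c8638d, 1e9e794, 8ae57e7, 9f8e96b, d19feeb, fc09344}.
Only in e8a47d0's history (ahead): {dc7e891, e8a47d0, ef71847} — 3.
Only in 9f8e96b's history (behind): {} — 0.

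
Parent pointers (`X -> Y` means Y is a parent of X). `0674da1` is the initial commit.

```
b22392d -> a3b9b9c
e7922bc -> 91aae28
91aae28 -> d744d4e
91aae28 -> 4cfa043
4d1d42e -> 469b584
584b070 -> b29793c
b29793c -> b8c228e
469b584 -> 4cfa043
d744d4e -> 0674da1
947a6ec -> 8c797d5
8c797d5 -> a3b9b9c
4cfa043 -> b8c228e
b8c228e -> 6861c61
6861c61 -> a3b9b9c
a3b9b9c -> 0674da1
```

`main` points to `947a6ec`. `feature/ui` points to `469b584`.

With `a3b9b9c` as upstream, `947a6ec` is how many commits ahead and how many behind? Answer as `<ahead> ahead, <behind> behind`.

Reachable from 947a6ec: {0674da1, 8c797d5, 947a6ec, a3b9b9c}.
Reachable from a3b9b9c: {0674da1, a3b9b9c}.
Only in 947a6ec's history (ahead): {8c797d5, 947a6ec} — 2.
Only in a3b9b9c's history (behind): {} — 0.

2 ahead, 0 behind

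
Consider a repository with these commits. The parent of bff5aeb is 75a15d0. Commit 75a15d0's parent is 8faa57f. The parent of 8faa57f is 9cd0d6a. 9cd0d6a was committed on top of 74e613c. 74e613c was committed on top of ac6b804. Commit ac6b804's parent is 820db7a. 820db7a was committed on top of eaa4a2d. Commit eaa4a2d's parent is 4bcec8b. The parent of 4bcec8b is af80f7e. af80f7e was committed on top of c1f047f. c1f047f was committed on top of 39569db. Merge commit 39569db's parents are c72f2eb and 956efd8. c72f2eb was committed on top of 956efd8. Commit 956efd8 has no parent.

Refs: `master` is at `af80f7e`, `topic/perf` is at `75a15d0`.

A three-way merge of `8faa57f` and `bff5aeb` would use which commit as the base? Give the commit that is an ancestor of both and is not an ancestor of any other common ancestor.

Ancestors of 8faa57f: {39569db, 4bcec8b, 74e613c, 820db7a, 8faa57f, 956efd8, 9cd0d6a, ac6b804, af80f7e, c1f047f, c72f2eb, eaa4a2d}.
Ancestors of bff5aeb: {39569db, 4bcec8b, 74e613c, 75a15d0, 820db7a, 8faa57f, 956efd8, 9cd0d6a, ac6b804, af80f7e, bff5aeb, c1f047f, c72f2eb, eaa4a2d}.
Common ancestors: {39569db, 4bcec8b, 74e613c, 820db7a, 8faa57f, 956efd8, 9cd0d6a, ac6b804, af80f7e, c1f047f, c72f2eb, eaa4a2d}.
Among these, 8faa57f is not an ancestor of any other common ancestor — it is the merge base.

8faa57f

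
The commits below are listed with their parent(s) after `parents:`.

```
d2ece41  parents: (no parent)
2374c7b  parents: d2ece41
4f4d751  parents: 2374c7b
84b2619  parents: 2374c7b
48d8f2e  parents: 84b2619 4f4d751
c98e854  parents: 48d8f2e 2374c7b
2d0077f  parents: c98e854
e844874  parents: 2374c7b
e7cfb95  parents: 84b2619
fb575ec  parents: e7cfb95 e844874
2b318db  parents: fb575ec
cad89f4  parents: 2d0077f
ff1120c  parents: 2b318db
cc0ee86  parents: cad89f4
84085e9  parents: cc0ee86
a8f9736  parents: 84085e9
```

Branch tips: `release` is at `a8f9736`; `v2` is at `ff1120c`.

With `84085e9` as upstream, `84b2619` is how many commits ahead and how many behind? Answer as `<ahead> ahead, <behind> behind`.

Reachable from 84b2619: {2374c7b, 84b2619, d2ece41}.
Reachable from 84085e9: {2374c7b, 2d0077f, 48d8f2e, 4f4d751, 84085e9, 84b2619, c98e854, cad89f4, cc0ee86, d2ece41}.
Only in 84b2619's history (ahead): {} — 0.
Only in 84085e9's history (behind): {2d0077f, 48d8f2e, 4f4d751, 84085e9, c98e854, cad89f4, cc0ee86} — 7.

0 ahead, 7 behind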